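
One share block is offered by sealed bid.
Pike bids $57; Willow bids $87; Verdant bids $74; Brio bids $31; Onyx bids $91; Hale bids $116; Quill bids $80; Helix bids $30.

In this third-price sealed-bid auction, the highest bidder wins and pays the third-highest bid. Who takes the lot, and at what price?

Hale pays $87

Third-price sealed-bid auction: the highest bidder wins and pays the third-highest bid.
Bids ranked: 116 (Hale) > 91 (Onyx) > 87 (Willow) > 80 (Quill) > 74 (Verdant) > 57 (Pike) > …
Hale is highest; pays the third-highest bid, $87.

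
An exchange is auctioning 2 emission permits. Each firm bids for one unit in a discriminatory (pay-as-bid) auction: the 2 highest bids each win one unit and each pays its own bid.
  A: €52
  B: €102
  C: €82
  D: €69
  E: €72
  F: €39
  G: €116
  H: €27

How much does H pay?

H pays €0

Ordering the bids: 116 (G), 102 (B), 82 (C), 72 (E), …
The 2 highest are G, B.
H does not win → €0.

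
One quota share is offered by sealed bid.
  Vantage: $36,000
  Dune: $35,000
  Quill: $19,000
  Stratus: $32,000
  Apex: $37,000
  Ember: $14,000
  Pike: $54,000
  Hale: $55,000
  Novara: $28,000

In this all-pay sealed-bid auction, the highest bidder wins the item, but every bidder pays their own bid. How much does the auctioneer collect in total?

Rule: the highest bidder wins the item, but every bidder pays their own bid.
Bids in order: 55,000 (Hale) > 54,000 (Pike) > 37,000 (Apex) > 36,000 (Vantage) > 35,000 (Dune) > 32,000 (Stratus) > …
Every bidder forfeits their bid regardless of winning.
Revenue = 36,000 + 35,000 + 19,000 + 32,000 + 37,000 + 14,000 + 54,000 + 55,000 + 28,000 = $310,000.

Total revenue: $310,000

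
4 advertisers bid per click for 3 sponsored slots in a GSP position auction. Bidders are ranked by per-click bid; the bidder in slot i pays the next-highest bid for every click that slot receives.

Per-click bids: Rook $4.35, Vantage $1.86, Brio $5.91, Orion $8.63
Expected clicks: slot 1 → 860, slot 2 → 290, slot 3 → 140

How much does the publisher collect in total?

Total revenue: $6604.50

Ranked by bid: $8.63 (Orion) > $5.91 (Brio) > $4.35 (Rook) > $1.86 (Vantage)
Slot 1: Orion pays $5.91 × 860 = $5082.60
Slot 2: Brio pays $4.35 × 290 = $1261.50
Slot 3: Rook pays $1.86 × 140 = $260.40
Total = $6604.50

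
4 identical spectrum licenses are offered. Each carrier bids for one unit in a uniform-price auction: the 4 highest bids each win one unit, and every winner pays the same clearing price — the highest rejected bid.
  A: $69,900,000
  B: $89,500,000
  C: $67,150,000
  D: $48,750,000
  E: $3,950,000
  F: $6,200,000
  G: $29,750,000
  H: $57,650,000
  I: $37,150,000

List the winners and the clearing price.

B, A, C, H; each pays $48,750,000

Sorting: 89,500,000 (B), 69,900,000 (A), 67,150,000 (C), 57,650,000 (H), 48,750,000 (D), 37,150,000 (I), …
Top 4: B, A, C, H.
Clearing price = highest rejected bid = $48,750,000.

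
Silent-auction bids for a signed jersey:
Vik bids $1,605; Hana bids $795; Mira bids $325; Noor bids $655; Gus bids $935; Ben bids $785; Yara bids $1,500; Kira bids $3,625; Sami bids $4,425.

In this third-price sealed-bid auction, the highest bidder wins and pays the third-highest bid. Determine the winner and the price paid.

Bids in order: 4,425 (Sami) > 3,625 (Kira) > 1,605 (Vik) > 1,500 (Yara) > 935 (Gus) > 795 (Hana) > …
Sami wins; payment is bid #3 in the ranking = $1,605.

Sami pays $1,605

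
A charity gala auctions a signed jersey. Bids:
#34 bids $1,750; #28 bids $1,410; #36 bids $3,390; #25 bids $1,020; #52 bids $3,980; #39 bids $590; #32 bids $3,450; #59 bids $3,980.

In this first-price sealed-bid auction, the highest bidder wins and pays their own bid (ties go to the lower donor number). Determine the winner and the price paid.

#52 pays $3,980

Bids in order: 3,980 (#52) > 3,980 (#59) > 3,450 (#32) > 3,390 (#36) > 1,750 (#34) > 1,410 (#28) > …
#52 and #59 tie at $3,980; tie-break gives it to #52.
First-price: #52 pays what they bid, $3,980.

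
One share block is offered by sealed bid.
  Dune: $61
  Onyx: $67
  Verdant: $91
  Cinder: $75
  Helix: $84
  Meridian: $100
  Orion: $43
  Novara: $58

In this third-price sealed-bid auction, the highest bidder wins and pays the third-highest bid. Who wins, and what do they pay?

Rule: the highest bidder wins and pays the third-highest bid.
Bids ranked: 100 (Meridian) > 91 (Verdant) > 84 (Helix) > 75 (Cinder) > 67 (Onyx) > 61 (Dune) > …
Meridian is highest; pays the third-highest bid, $84.

Meridian pays $84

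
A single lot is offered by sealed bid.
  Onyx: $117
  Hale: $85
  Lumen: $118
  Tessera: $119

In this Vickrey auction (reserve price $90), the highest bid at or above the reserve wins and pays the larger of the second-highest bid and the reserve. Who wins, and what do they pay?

Bids in order: 119 (Tessera) > 118 (Lumen) > 117 (Onyx) > 85 (Hale)
Highest eligible bid: Tessera at $119.
max(second-highest $118, reserve $90) = $118; the reserve does not bind.

Tessera pays $118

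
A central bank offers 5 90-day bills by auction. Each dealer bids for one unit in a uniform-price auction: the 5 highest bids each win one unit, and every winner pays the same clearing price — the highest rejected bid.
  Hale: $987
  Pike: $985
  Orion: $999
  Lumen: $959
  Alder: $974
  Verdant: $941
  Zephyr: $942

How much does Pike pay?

Sorting: 999 (Orion), 987 (Hale), 985 (Pike), 974 (Alder), 959 (Lumen), 942 (Zephyr), 941 (Verdant)
Winners (5 units): Orion, Hale, Pike, Alder, Lumen.
Highest unsuccessful bid: $942 → clearing price.
Pike wins → pays $942.

Pike pays $942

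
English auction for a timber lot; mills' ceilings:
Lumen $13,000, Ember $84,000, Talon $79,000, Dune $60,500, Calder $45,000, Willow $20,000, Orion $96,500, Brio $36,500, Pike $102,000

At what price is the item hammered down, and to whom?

Pike wins at $96,500

Limits ranked: 102,000 (Pike) > 96,500 (Orion) > 84,000 (Ember) > 79,000 (Talon) > 60,500 (Dune) > 45,000 (Calder) > …
Orion is the last rival to drop out, at $96,500; Pike remains and wins at that price.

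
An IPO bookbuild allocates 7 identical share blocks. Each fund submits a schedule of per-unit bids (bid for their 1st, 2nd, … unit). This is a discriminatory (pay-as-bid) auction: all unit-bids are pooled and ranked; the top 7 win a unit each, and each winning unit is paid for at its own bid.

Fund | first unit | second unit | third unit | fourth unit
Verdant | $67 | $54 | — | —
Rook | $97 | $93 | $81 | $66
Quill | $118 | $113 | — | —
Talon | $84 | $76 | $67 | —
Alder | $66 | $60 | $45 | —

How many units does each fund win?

All unit-bids, highest first — top 7: 118 (Quill-1), 113 (Quill-2), 97 (Rook-1), 93 (Rook-2), 84 (Talon-1), 81 (Rook-3), 76 (Talon-2)
Next rejected bid: $67 (not a price — pay-as-bid).
Allocation: Quill 2, Rook 3, Talon 2.

Quill 2, Rook 3, Talon 2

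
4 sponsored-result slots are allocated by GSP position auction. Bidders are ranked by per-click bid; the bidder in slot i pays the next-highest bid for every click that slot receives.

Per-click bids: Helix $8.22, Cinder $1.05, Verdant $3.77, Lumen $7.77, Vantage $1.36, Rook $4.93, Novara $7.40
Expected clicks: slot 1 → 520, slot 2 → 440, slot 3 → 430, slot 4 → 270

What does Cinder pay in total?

Sorting advertisers: $8.22 (Helix) > $7.77 (Lumen) > $7.40 (Novara) > $4.93 (Rook) > $3.77 (Verdant) > …
Cinder ranks below slot 4 → no slot, pays nothing.

Cinder pays $0.00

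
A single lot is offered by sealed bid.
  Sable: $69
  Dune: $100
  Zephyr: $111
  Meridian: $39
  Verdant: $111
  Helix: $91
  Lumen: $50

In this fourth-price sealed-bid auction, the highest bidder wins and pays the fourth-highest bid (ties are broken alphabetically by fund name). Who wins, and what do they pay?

Verdant pays $91

Bids in order: 111 (Verdant) > 111 (Zephyr) > 100 (Dune) > 91 (Helix) > 69 (Sable) > 50 (Lumen) > …
Verdant and Zephyr tie at $111; tie-break gives it to Verdant.
Verdant wins; payment is bid #4 in the ranking = $91.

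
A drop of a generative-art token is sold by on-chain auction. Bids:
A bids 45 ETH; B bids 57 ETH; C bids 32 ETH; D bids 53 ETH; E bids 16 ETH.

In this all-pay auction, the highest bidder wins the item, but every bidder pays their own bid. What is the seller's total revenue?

All-pay auction: the highest bidder wins the item, but every bidder pays their own bid.
Bids ranked: 57 (B) > 53 (D) > 45 (A) > 32 (C) > 16 (E)
Every bidder forfeits their bid regardless of winning.
Revenue = 45 + 57 + 32 + 53 + 16 = 203 ETH.

Total revenue: 203 ETH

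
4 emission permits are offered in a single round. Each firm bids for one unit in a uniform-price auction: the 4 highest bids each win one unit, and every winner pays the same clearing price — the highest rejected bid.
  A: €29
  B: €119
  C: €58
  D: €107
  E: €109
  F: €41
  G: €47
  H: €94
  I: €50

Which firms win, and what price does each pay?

B, E, D, H; each pays €58

Bids ranked high→low: 119 (B), 109 (E), 107 (D), 94 (H), 58 (C), 50 (I), …
The 4 highest are B, E, D, H.
First losing bid is C's €58, which sets the uniform price.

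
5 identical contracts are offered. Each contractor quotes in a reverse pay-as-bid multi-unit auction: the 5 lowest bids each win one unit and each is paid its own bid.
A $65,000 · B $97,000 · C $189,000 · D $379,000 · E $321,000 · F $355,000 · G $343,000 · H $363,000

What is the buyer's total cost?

Sorting: 65,000 (A), 97,000 (B), 189,000 (C), 321,000 (E), 343,000 (G), 355,000 (F), 363,000 (H), …
The 5 lowest are A, B, C, E, G.
Total cost = 65,000 + 97,000 + 189,000 + 321,000 + 343,000 = $1,015,000.

Total cost: $1,015,000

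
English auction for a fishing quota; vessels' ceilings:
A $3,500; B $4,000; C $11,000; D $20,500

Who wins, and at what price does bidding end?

Limits ranked: 20,500 (D) > 11,000 (C) > 4,000 (B) > 3,500 (A)
Once the price passes $11,000, only D is left; the hammer falls at C's limit of $11,000.

D wins at $11,000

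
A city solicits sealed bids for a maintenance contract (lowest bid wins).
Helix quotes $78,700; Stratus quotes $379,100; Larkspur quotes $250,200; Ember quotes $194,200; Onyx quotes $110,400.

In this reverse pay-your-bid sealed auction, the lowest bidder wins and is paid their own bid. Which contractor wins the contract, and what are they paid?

Reverse pay-your-bid sealed auction: the lowest bidder wins and is paid their own bid.
Sorting bids: 78,700 (Helix) < 110,400 (Onyx) < 194,200 (Ember) < 250,200 (Larkspur) < 379,100 (Stratus)
Helix has the lowest bid and is paid exactly that: $78,700.

Helix is paid $78,700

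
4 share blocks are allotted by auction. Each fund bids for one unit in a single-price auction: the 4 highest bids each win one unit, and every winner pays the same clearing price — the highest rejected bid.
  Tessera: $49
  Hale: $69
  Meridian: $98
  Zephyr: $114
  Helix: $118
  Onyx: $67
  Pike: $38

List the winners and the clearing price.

Helix, Zephyr, Meridian, Hale; each pays $67

Sorting: 118 (Helix), 114 (Zephyr), 98 (Meridian), 69 (Hale), 67 (Onyx), 49 (Tessera), …
Top 4: Helix, Zephyr, Meridian, Hale.
Highest unsuccessful bid: $67 → clearing price.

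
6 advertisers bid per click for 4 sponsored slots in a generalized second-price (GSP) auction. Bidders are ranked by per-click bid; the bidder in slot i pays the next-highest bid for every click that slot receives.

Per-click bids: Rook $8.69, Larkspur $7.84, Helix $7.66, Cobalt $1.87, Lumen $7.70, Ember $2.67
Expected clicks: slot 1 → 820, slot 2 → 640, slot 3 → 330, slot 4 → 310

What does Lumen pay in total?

Sorting advertisers: $8.69 (Rook) > $7.84 (Larkspur) > $7.70 (Lumen) > $7.66 (Helix) > $2.67 (Ember) > …
Lumen holds slot 3 → pays next bid $7.66 × 330 clicks = $2527.80.

Lumen pays $2527.80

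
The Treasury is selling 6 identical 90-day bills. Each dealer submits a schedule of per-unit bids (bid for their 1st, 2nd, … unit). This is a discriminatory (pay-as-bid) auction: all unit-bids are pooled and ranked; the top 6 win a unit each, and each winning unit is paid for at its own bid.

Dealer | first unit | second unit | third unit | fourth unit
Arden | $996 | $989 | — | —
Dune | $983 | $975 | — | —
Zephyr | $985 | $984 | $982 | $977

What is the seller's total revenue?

Total revenue: $5,919

Pooled unit-bids ranked (top 6): 996 (Arden-1), 989 (Arden-2), 985 (Zephyr-1), 984 (Zephyr-2), 983 (Dune-1), 982 (Zephyr-3)
Next rejected bid: $977 (not a price — pay-as-bid).
Each winning unit pays its own bid.
Revenue = 996 + 989 + 985 + 984 + 983 + 982 = $5,919.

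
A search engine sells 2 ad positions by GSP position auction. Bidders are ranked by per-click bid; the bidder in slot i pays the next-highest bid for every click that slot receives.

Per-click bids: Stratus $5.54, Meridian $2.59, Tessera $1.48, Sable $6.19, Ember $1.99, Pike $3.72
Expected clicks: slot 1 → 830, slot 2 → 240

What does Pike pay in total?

Ranked by bid: $6.19 (Sable) > $5.54 (Stratus) > $3.72 (Pike) > …
Pike ranks below slot 2 → no slot, pays nothing.

Pike pays $0.00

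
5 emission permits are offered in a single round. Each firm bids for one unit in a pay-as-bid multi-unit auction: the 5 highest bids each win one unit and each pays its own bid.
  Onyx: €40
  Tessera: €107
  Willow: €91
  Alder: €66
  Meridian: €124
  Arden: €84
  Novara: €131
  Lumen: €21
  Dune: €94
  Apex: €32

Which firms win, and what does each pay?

Sorting: 131 (Novara), 124 (Meridian), 107 (Tessera), 94 (Dune), 91 (Willow), 84 (Arden), 66 (Alder), …
Top 5: Novara, Meridian, Tessera, Dune, Willow.
Each winner pays its own bid: Novara €131, Meridian €124, Tessera €107, Dune €94, Willow €91.

Novara €131, Meridian €124, Tessera €107, Dune €94, Willow €91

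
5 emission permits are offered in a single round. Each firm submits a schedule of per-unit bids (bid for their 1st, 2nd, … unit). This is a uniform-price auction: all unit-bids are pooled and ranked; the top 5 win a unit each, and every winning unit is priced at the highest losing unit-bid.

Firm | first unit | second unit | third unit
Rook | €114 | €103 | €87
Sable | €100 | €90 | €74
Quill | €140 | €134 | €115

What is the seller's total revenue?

Pooled unit-bids ranked (top 5): 140 (Quill-1), 134 (Quill-2), 115 (Quill-3), 114 (Rook-1), 103 (Rook-2)
The (k+1)-th unit-bid is €100.
Allocation: Quill 3, Rook 2. Every unit priced at €100.
Revenue = 5 × 100 = €500.

Total revenue: €500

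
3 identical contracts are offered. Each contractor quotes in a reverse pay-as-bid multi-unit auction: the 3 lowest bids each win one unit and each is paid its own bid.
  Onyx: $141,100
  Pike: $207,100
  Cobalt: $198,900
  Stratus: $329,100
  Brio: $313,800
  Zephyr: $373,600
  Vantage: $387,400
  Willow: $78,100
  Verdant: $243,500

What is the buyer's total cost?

Ordering the bids: 78,100 (Willow), 141,100 (Onyx), 198,900 (Cobalt), 207,100 (Pike), 243,500 (Verdant), …
The 3 lowest are Willow, Onyx, Cobalt.
Total cost = 78,100 + 141,100 + 198,900 = $418,100.

Total cost: $418,100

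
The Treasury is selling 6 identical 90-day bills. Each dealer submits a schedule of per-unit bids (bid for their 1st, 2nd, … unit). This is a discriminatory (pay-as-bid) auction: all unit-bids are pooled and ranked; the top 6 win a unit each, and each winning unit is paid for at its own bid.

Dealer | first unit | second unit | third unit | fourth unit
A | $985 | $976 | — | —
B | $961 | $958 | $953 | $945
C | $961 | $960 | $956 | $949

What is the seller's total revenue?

Merging the schedules and taking the best 6: 985 (A-1), 976 (A-2), 961 (B-1), 961 (C-1), 960 (C-2), 958 (B-2)
Next rejected bid: $956 (not a price — pay-as-bid).
Each winning unit pays its own bid.
Revenue = 985 + 976 + 961 + 961 + 960 + 958 = $5,801.

Total revenue: $5,801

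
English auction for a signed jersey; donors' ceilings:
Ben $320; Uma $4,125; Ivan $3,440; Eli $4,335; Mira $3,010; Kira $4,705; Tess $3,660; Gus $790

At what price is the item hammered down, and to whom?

Rule: the price rises until one bidder remains; the winner pays the price at which the last rival dropped out.
Sorting limits: 4,705 (Kira) > 4,335 (Eli) > 4,125 (Uma) > 3,660 (Tess) > 3,440 (Ivan) > 3,010 (Mira) > …
Eli is the last rival to drop out, at $4,335; Kira remains and wins at that price.

Kira wins at $4,335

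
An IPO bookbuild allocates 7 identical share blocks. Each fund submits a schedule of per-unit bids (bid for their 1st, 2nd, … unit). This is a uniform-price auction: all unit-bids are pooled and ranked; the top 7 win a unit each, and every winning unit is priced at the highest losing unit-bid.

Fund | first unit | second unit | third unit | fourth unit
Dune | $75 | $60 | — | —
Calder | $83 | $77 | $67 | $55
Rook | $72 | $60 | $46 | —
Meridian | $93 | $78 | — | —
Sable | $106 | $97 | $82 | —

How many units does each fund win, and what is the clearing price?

All unit-bids, highest first — top 7: 106 (Sable-1), 97 (Sable-2), 93 (Meridian-1), 83 (Calder-1), 82 (Sable-3), 78 (Meridian-2), 77 (Calder-2)
The (k+1)-th unit-bid is $75.
Allocation: Calder 2, Meridian 2, Sable 3.

Calder 2, Meridian 2, Sable 3; clearing price $75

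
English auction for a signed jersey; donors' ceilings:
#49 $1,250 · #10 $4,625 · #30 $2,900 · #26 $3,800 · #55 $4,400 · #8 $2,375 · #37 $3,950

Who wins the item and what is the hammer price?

Limits ranked: 4,625 (#10) > 4,400 (#55) > 3,950 (#37) > 3,800 (#26) > 2,900 (#30) > 2,375 (#8) > …
Once the price passes $4,400, only #10 is left; the hammer falls at #55's limit of $4,400.

#10 wins at $4,400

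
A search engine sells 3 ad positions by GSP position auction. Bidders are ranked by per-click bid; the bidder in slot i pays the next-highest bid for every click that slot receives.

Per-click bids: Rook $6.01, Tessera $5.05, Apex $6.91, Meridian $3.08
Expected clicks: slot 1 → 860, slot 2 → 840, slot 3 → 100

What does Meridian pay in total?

Ranked by bid: $6.91 (Apex) > $6.01 (Rook) > $5.05 (Tessera) > $3.08 (Meridian)
Meridian ranks below slot 3 → no slot, pays nothing.

Meridian pays $0.00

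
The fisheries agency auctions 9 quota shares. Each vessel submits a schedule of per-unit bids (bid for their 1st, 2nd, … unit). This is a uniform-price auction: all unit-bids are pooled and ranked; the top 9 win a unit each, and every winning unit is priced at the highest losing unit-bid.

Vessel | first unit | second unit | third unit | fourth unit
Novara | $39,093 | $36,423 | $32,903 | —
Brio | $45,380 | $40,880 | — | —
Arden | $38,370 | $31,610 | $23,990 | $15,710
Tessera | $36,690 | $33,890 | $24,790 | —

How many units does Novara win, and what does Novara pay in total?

Novara: 3 units, pays $74,370

Pooled unit-bids ranked (top 9): 45,380 (Brio-1), 40,880 (Brio-2), 39,093 (Novara-1), 38,370 (Arden-1), 36,690 (Tessera-1), 36,423 (Novara-2), 33,890 (Tessera-2), 32,903 (Novara-3), 31,610 (Arden-2)
First bid not allocated: $24,790.
Novara wins 3 unit(s) at $24,790 each.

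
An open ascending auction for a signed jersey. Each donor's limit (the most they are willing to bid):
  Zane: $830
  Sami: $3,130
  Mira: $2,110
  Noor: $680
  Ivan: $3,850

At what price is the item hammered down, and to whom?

Limits ranked: 3,850 (Ivan) > 3,130 (Sami) > 2,110 (Mira) > 830 (Zane) > 680 (Noor)
Sami is the last rival to drop out, at $3,130; Ivan remains and wins at that price.

Ivan wins at $3,130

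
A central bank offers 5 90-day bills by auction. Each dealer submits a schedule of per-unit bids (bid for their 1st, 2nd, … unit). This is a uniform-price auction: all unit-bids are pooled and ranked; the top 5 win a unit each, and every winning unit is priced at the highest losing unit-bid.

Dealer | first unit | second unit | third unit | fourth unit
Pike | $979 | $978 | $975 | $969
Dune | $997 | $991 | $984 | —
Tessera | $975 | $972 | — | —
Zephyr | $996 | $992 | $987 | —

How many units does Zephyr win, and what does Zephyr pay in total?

Zephyr: 3 units, pays $2,952

Merging the schedules and taking the best 5: 997 (Dune-1), 996 (Zephyr-1), 992 (Zephyr-2), 991 (Dune-2), 987 (Zephyr-3)
First bid not allocated: $984.
Zephyr wins 3 unit(s) at $984 each.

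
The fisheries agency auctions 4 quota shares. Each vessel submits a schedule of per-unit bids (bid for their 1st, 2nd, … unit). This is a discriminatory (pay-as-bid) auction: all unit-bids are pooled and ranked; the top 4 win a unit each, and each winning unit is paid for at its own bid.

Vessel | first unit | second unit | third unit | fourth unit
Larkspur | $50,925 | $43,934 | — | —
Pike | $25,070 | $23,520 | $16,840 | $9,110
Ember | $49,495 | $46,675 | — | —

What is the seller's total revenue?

All unit-bids, highest first — top 4: 50,925 (Larkspur-1), 49,495 (Ember-1), 46,675 (Ember-2), 43,934 (Larkspur-2)
Next rejected bid: $25,070 (not a price — pay-as-bid).
Each winning unit pays its own bid.
Revenue = 50,925 + 49,495 + 46,675 + 43,934 = $191,029.

Total revenue: $191,029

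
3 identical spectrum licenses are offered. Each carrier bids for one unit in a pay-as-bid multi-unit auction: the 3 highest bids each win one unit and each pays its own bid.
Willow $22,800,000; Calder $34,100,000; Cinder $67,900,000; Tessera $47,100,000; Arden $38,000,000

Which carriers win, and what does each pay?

Sorting: 67,900,000 (Cinder), 47,100,000 (Tessera), 38,000,000 (Arden), 34,100,000 (Calder), 22,800,000 (Willow)
Top 3: Cinder, Tessera, Arden.
Each winner pays its own bid: Cinder $67,900,000, Tessera $47,100,000, Arden $38,000,000.

Cinder $67,900,000, Tessera $47,100,000, Arden $38,000,000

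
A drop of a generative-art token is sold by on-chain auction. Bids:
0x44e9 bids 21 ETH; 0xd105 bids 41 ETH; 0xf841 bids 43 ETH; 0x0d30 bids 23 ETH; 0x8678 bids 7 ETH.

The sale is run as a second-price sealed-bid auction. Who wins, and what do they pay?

0xf841 pays 41 ETH

Sorting bids: 43 (0xf841) > 41 (0xd105) > 23 (0x0d30) > 21 (0x44e9) > 7 (0x8678)
0xf841 is highest; pays the second-highest bid, 41 ETH.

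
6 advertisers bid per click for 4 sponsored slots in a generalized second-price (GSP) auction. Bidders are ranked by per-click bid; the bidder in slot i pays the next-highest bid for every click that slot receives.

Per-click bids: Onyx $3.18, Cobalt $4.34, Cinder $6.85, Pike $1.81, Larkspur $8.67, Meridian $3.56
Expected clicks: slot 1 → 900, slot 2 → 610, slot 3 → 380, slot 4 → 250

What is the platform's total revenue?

Sorting advertisers: $8.67 (Larkspur) > $6.85 (Cinder) > $4.34 (Cobalt) > $3.56 (Meridian) > $3.18 (Onyx) > …
Slot 1: Larkspur pays $6.85 × 900 = $6165.00
Slot 2: Cinder pays $4.34 × 610 = $2647.40
Slot 3: Cobalt pays $3.56 × 380 = $1352.80
Slot 4: Meridian pays $3.18 × 250 = $795.00
Total = $10960.20

Total revenue: $10960.20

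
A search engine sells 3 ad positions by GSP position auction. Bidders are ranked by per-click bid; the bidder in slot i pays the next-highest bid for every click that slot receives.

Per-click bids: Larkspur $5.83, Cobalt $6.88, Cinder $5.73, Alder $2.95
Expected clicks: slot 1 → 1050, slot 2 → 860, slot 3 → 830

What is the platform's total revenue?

Ranked by bid: $6.88 (Cobalt) > $5.83 (Larkspur) > $5.73 (Cinder) > $2.95 (Alder)
Slot 1: Cobalt pays $5.83 × 1050 = $6121.50
Slot 2: Larkspur pays $5.73 × 860 = $4927.80
Slot 3: Cinder pays $2.95 × 830 = $2448.50
Total = $13497.80

Total revenue: $13497.80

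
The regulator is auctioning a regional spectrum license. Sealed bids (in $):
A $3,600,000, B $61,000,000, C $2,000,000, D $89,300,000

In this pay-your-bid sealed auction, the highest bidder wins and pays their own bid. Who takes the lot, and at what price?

D pays $89,300,000

Rule: the highest bidder wins and pays their own bid.
Bids in order: 89,300,000 (D) > 61,000,000 (B) > 3,600,000 (A) > 2,000,000 (C)
D has the highest bid and pays exactly that: $89,300,000.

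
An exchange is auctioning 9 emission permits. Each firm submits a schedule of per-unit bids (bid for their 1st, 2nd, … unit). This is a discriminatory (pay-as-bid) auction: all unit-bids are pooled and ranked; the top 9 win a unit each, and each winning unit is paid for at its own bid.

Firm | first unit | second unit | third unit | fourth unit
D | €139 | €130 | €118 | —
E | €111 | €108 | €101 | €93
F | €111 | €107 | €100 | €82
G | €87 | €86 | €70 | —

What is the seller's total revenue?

All unit-bids, highest first — top 9: 139 (D-1), 130 (D-2), 118 (D-3), 111 (E-1), 111 (F-1), 108 (E-2), 107 (F-2), 101 (E-3), 100 (F-3)
Next rejected bid: €93 (not a price — pay-as-bid).
Each winning unit pays its own bid.
Revenue = 139 + 130 + 118 + 111 + 111 + 108 + 107 + 101 + 100 = €1,025.

Total revenue: €1,025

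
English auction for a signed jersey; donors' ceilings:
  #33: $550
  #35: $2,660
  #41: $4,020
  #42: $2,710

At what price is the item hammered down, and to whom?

Limits in order: 4,020 (#41) > 2,710 (#42) > 2,660 (#35) > 550 (#33)
Bidding ends when #42 exits at $2,710; #41 takes it.

#41 wins at $2,710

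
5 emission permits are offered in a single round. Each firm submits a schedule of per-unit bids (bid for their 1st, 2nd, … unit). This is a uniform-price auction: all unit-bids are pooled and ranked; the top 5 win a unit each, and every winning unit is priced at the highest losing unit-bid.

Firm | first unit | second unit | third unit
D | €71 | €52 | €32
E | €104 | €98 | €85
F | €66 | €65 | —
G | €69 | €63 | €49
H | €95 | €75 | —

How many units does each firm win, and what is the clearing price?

E 3, H 2; clearing price €71

Merging the schedules and taking the best 5: 104 (E-1), 98 (E-2), 95 (H-1), 85 (E-3), 75 (H-2)
Highest rejected unit-bid = €71.
Allocation: E 3, H 2.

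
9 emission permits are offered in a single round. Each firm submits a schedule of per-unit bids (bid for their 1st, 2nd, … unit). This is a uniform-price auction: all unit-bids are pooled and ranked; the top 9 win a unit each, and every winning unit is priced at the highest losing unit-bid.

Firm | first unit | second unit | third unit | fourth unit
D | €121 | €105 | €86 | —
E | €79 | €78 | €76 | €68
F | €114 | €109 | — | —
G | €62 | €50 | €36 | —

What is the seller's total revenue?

Total revenue: €558

All unit-bids, highest first — top 9: 121 (D-1), 114 (F-1), 109 (F-2), 105 (D-2), 86 (D-3), 79 (E-1), 78 (E-2), 76 (E-3), 68 (E-4)
First bid not allocated: €62.
Allocation: D 3, E 4, F 2. Every unit priced at €62.
Revenue = 9 × 62 = €558.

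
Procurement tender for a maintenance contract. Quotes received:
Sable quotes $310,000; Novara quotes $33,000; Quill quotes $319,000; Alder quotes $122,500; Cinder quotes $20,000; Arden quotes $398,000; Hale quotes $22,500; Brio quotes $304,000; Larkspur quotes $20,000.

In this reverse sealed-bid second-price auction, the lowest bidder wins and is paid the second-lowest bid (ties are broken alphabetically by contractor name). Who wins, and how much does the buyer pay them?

Cinder is paid $20,000

Rule: the lowest bidder wins and is paid the second-lowest bid.
Bids in order: 20,000 (Cinder) < 20,000 (Larkspur) < 22,500 (Hale) < 33,000 (Novara) < 122,500 (Alder) < 304,000 (Brio) < …
Tie at $20,000 → Cinder wins by tie-break.
Cinder is lowest; is paid the second-lowest bid, $20,000.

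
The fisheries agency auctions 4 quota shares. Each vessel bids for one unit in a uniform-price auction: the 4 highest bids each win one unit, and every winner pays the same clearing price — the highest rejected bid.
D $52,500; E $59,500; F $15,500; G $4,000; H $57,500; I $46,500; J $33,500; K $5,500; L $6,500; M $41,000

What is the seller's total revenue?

Sorting: 59,500 (E), 57,500 (H), 52,500 (D), 46,500 (I), 41,000 (M), 33,500 (J), …
Top 4: E, H, D, I.
First losing bid is M's $41,000, which sets the uniform price.
Total revenue = 4 × $41,000 = $164,000.

Total revenue: $164,000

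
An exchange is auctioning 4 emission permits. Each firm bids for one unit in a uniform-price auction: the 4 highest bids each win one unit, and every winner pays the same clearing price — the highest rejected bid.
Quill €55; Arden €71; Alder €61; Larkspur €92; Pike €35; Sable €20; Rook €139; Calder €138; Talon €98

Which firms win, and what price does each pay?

Rook, Calder, Talon, Larkspur; each pays €71

Bids ranked high→low: 139 (Rook), 138 (Calder), 98 (Talon), 92 (Larkspur), 71 (Arden), 61 (Alder), …
The 4 highest are Rook, Calder, Talon, Larkspur.
First losing bid is Arden's €71, which sets the uniform price.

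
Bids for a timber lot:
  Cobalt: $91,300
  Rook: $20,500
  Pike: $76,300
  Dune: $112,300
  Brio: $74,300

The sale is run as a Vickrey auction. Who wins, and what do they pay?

Dune pays $91,300

Vickrey auction: the highest bidder wins and pays the second-highest bid.
Bids ranked: 112,300 (Dune) > 91,300 (Cobalt) > 76,300 (Pike) > 74,300 (Brio) > 20,500 (Rook)
Second-price: Dune pays Cobalt's bid of $91,300.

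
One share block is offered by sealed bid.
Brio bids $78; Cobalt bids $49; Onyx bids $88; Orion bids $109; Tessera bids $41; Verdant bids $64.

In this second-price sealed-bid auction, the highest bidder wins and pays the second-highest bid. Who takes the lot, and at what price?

Orion pays $88

Second-price sealed-bid auction: the highest bidder wins and pays the second-highest bid.
Sorting bids: 109 (Orion) > 88 (Onyx) > 78 (Brio) > 64 (Verdant) > 49 (Cobalt) > 41 (Tessera)
Orion is highest; pays the second-highest bid, $88.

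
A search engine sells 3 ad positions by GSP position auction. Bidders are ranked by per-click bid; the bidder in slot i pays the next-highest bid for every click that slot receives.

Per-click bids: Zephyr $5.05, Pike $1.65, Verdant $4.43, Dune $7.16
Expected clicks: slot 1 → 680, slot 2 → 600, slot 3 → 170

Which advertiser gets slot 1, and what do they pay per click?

Dune; $5.05 per click

Per-click bids in order: $7.16 (Dune) > $5.05 (Zephyr) > $4.43 (Verdant) > $1.65 (Pike)
Slot 1 goes to the first-ranked bidder, Dune, who pays the next bid down: $5.05/click.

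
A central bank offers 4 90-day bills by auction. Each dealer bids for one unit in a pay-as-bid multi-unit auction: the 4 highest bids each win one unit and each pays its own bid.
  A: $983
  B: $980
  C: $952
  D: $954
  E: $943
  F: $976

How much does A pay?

Ordering the bids: 983 (A), 980 (B), 976 (F), 954 (D), 952 (C), 943 (E)
The 4 highest are A, B, F, D.
A wins → own bid $983.

A pays $983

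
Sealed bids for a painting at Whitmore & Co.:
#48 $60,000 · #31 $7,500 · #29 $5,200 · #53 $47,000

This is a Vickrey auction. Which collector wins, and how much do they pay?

Bids in order: 60,000 (#48) > 47,000 (#53) > 7,500 (#31) > 5,200 (#29)
Second-price: #48 pays #53's bid of $47,000.

#48 pays $47,000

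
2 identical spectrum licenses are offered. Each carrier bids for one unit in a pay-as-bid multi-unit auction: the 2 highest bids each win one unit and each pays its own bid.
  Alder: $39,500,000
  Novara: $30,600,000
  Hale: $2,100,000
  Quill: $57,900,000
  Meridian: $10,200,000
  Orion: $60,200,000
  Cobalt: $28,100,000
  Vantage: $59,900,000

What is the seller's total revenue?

Ordering the bids: 60,200,000 (Orion), 59,900,000 (Vantage), 57,900,000 (Quill), 39,500,000 (Alder), …
The 2 highest are Orion, Vantage.
Total revenue = 60,200,000 + 59,900,000 = $120,100,000.

Total revenue: $120,100,000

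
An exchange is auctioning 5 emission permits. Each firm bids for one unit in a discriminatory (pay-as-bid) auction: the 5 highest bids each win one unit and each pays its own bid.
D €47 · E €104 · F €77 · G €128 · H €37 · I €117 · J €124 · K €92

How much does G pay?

G pays €128

Ordering the bids: 128 (G), 124 (J), 117 (I), 104 (E), 92 (K), 77 (F), 47 (D), …
Winners (5 units): G, J, I, E, K.
G wins → own bid €128.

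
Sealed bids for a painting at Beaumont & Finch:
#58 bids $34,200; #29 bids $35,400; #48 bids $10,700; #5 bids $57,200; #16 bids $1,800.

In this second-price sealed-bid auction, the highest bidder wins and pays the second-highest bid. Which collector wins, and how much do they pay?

Bids ranked: 57,200 (#5) > 35,400 (#29) > 34,200 (#58) > 10,700 (#48) > 1,800 (#16)
#5 wins with the highest bid; price is set by the runner-up at $35,400.

#5 pays $35,400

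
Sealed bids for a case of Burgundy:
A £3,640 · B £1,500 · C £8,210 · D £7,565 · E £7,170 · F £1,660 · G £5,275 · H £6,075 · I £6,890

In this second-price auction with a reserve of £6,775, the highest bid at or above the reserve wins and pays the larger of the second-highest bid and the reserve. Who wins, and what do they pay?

Rule: the highest bid at or above the reserve wins and pays the larger of the second-highest bid and the reserve.
Bids ranked: 8,210 (C) > 7,565 (D) > 7,170 (E) > 6,890 (I) > 6,075 (H) > 5,275 (G) > …
C has the top bid at or above the reserve (£8,210).
Second-highest bid £7,565 exceeds the reserve £6,775 → payment £7,565.

C pays £7,565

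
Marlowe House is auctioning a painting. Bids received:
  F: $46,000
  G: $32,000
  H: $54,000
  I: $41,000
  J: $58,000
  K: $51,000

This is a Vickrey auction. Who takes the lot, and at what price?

Vickrey auction: the highest bidder wins and pays the second-highest bid.
Sorting bids: 58,000 (J) > 54,000 (H) > 51,000 (K) > 46,000 (F) > 41,000 (I) > 32,000 (G)
J is highest; pays the second-highest bid, $54,000.

J pays $54,000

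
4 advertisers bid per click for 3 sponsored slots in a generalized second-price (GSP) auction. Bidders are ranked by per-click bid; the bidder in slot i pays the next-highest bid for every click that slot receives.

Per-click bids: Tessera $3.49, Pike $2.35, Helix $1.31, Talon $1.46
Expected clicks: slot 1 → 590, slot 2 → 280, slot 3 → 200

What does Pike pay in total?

Per-click bids in order: $3.49 (Tessera) > $2.35 (Pike) > $1.46 (Talon) > $1.31 (Helix)
Pike holds slot 2 → pays next bid $1.46 × 280 clicks = $408.80.

Pike pays $408.80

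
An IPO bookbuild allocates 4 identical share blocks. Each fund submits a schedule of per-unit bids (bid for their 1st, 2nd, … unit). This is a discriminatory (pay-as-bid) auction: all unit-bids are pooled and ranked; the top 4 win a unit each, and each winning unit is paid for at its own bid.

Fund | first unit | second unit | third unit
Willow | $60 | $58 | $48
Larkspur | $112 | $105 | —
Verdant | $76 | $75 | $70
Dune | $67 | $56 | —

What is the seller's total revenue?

Total revenue: $368

Merging the schedules and taking the best 4: 112 (Larkspur-1), 105 (Larkspur-2), 76 (Verdant-1), 75 (Verdant-2)
Next rejected bid: $70 (not a price — pay-as-bid).
Each winning unit pays its own bid.
Revenue = 112 + 105 + 76 + 75 = $368.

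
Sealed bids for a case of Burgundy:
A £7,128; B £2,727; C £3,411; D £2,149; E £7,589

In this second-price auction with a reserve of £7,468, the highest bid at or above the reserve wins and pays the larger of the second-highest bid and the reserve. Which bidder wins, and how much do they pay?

E pays £7,468

Rule: the highest bid at or above the reserve wins and pays the larger of the second-highest bid and the reserve.
Sorting bids: 7,589 (E) > 7,128 (A) > 3,411 (C) > 2,727 (B) > 2,149 (D)
E has the top bid at or above the reserve (£7,589).
max(second-highest £7,128, reserve £7,468) = £7,468.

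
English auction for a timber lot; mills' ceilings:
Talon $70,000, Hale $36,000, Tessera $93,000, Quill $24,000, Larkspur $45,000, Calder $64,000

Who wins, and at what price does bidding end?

Tessera wins at $70,000

Limits in order: 93,000 (Tessera) > 70,000 (Talon) > 64,000 (Calder) > 45,000 (Larkspur) > 36,000 (Hale) > 24,000 (Quill)
Talon is the last rival to drop out, at $70,000; Tessera remains and wins at that price.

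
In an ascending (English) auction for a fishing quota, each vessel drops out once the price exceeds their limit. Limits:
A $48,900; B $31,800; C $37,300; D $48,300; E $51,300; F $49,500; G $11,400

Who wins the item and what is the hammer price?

E wins at $49,500

Sorting limits: 51,300 (E) > 49,500 (F) > 48,900 (A) > 48,300 (D) > 37,300 (C) > 31,800 (B) > …
Bidding ends when F exits at $49,500; E takes it.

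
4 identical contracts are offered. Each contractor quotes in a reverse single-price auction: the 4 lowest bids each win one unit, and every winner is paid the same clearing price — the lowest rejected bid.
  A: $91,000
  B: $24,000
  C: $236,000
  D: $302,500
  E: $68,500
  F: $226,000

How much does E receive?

E is paid $236,000

Bids ranked low→high: 24,000 (B), 68,500 (E), 91,000 (A), 226,000 (F), 236,000 (C), 302,500 (D)
The 4 lowest are B, E, A, F.
First losing bid is C's $236,000, which sets the uniform price.
E wins → is paid $236,000.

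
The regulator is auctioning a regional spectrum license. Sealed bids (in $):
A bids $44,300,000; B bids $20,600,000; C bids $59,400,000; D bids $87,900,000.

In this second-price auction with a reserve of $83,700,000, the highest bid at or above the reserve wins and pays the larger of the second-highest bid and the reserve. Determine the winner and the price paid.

D pays $83,700,000

Second-price auction with a reserve of $83,700,000: the highest bid at or above the reserve wins and pays the larger of the second-highest bid and the reserve.
Sorting bids: 87,900,000 (D) > 59,400,000 (C) > 44,300,000 (A) > 20,600,000 (B)
D has the top bid at or above the reserve ($87,900,000).
Second-highest bid $59,400,000 is below the reserve $83,700,000, so the reserve binds → payment $83,700,000.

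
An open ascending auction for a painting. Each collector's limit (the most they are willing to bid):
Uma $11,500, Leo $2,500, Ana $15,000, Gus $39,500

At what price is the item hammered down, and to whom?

Gus wins at $15,000

Limits ranked: 39,500 (Gus) > 15,000 (Ana) > 11,500 (Uma) > 2,500 (Leo)
Ana is the last rival to drop out, at $15,000; Gus remains and wins at that price.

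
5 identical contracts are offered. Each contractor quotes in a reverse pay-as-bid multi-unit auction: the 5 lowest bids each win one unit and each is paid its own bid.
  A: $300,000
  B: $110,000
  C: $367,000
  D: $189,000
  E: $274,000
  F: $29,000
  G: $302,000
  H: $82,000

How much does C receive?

Ordering the bids: 29,000 (F), 82,000 (H), 110,000 (B), 189,000 (D), 274,000 (E), 300,000 (A), 302,000 (G), …
Lowest 5: F, H, B, D, E.
C does not win → $0.

C is paid $0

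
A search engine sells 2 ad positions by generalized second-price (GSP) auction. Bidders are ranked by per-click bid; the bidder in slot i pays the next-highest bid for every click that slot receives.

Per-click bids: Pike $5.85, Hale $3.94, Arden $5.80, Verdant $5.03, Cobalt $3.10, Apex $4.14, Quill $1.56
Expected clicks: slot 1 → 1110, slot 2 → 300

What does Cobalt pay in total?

Per-click bids in order: $5.85 (Pike) > $5.80 (Arden) > $5.03 (Verdant) > …
Cobalt ranks below slot 2 → no slot, pays nothing.

Cobalt pays $0.00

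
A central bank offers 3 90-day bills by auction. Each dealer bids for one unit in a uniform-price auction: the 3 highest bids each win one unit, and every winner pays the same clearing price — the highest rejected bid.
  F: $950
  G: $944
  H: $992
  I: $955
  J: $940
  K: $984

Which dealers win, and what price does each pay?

Bids ranked high→low: 992 (H), 984 (K), 955 (I), 950 (F), 944 (G), …
Winners (3 units): H, K, I.
Highest unsuccessful bid: $950 → clearing price.

H, K, I; each pays $950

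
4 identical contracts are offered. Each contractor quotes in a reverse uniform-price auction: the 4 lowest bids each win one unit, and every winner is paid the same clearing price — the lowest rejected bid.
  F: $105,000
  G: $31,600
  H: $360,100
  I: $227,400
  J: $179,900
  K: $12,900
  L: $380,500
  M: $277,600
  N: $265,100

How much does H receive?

Ordering the bids: 12,900 (K), 31,600 (G), 105,000 (F), 179,900 (J), 227,400 (I), 265,100 (N), …
Winners (4 units): K, G, F, J.
Lowest unsuccessful bid: $227,400 → clearing price.
H does not win → is paid $0.

H is paid $0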